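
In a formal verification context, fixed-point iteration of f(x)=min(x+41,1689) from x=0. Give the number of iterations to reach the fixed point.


Step 1: x=0, cap=1689, increment=41
Step 2: x grows by 41 each step until capped at 1689; fixed point is x=1689
Step 3: iterations = ceil(1689/41) = 42

42


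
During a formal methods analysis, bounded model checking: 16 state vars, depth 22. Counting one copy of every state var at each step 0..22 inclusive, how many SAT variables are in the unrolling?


BMC unrolls to depth k, creating one copy of each state var for steps 0..k.
Step count = 22 + 1 = 23 (steps 0 through 22)
Vars per step = 16
Total = 16 * 23 = 368

368


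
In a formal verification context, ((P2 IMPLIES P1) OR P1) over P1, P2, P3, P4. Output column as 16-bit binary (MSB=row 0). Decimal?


Formula: ((P2 IMPLIES P1) OR P1) over P1, P2, P3, P4 (16 rows)
Evaluate each row (bits = P1,P2,P3,P4, MSB first):
  row 0 [0000]: ((0 IMPLIES 0) OR 0) -> 1
  row 1 [0001]: ((0 IMPLIES 0) OR 0) -> 1
  row 2 [0010]: ((0 IMPLIES 0) OR 0) -> 1
  row 3 [0011]: ((0 IMPLIES 0) OR 0) -> 1
  row 4 [0100]: ((1 IMPLIES 0) OR 0) -> 0
  row 5 [0101]: ((1 IMPLIES 0) OR 0) -> 0
  row 6 [0110]: ((1 IMPLIES 0) OR 0) -> 0
  row 7 [0111]: ((1 IMPLIES 0) OR 0) -> 0
  row 8 [1000]: ((0 IMPLIES 1) OR 1) -> 1
  row 9 [1001]: ((0 IMPLIES 1) OR 1) -> 1
  row 10 [1010]: ((0 IMPLIES 1) OR 1) -> 1
  row 11 [1011]: ((0 IMPLIES 1) OR 1) -> 1
  row 12 [1100]: ((1 IMPLIES 1) OR 1) -> 1
  row 13 [1101]: ((1 IMPLIES 1) OR 1) -> 1
  row 14 [1110]: ((1 IMPLIES 1) OR 1) -> 1
  row 15 [1111]: ((1 IMPLIES 1) OR 1) -> 1
Full result column, 4 rows per line (P1,P2 fixed per line; P3,P4 runs 00..11 left to right):
  rows 0-3 [P1,P2=00]: 1111  = hex F
  rows 4-7 [P1,P2=01]: 0000  = hex 0
  rows 8-11 [P1,P2=10]: 1111  = hex F
  rows 12-15 [P1,P2=11]: 1111  = hex F
Output column (row 0 .. row 15) = 1111000011111111
Output column grouped in 4s = 1111 0000 1111 1111 = 0xF0FF
Convert to decimal digit by digit (value = value*16 + digit):
  F -> 15
  15*16 + 0 = 240
  240*16 + 15 (F) = 3855
  3855*16 + 15 (F) = 61695
Decimal = 61695

61695


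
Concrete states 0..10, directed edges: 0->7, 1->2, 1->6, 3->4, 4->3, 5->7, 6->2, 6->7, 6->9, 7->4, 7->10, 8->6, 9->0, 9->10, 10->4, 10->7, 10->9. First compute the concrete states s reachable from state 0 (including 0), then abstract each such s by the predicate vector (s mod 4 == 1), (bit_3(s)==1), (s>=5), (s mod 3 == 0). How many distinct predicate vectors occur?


BFS from 0:
Concrete reachable: {0, 3, 4, 7, 9, 10}
Abstract via predicates (s mod 4 == 1), (bit_3(s)==1), (s>=5), (s mod 3 == 0):
  (0,0,0,0) <- {4}
  (0,0,0,1) <- {0, 3}
  (0,0,1,0) <- {7}
  (0,1,1,0) <- {10}
  (1,1,1,1) <- {9}
Distinct abstract states = 5

5


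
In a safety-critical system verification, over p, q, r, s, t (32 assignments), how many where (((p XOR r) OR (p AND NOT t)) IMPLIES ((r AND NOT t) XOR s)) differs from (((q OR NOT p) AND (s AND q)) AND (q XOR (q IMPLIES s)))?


F1 = (((p XOR r) OR (p AND NOT t)) IMPLIES ((r AND NOT t) XOR s))
F2 = (((q OR NOT p) AND (s AND q)) AND (q XOR (q IMPLIES s)))
Evaluate both on each of 32 rows (bits = p,q,r,s,t):
  row 0 [00000]: F1=1 F2=0 (differ) -> 1
  row 1 [00001]: F1=1 F2=0 (differ) -> 1
  row 2 [00010]: F1=1 F2=0 (differ) -> 1
  row 3 [00011]: F1=1 F2=0 (differ) -> 1
  row 4 [00100]: F1=1 F2=0 (differ) -> 1
  row 5 [00101]: F1=0 F2=0 -> 0
  row 6 [00110]: F1=0 F2=0 -> 0
  row 7 [00111]: F1=1 F2=0 (differ) -> 1
  row 8 [01000]: F1=1 F2=0 (differ) -> 1
  row 9 [01001]: F1=1 F2=0 (differ) -> 1
  row 10 [01010]: F1=1 F2=0 (differ) -> 1
  row 11 [01011]: F1=1 F2=0 (differ) -> 1
  row 12 [01100]: F1=1 F2=0 (differ) -> 1
  row 13 [01101]: F1=0 F2=0 -> 0
  row 14 [01110]: F1=0 F2=0 -> 0
  row 15 [01111]: F1=1 F2=0 (differ) -> 1
  row 16 [10000]: F1=0 F2=0 -> 0
  row 17 [10001]: F1=0 F2=0 -> 0
  row 18 [10010]: F1=1 F2=0 (differ) -> 1
  row 19 [10011]: F1=1 F2=0 (differ) -> 1
  row 20 [10100]: F1=1 F2=0 (differ) -> 1
  row 21 [10101]: F1=1 F2=0 (differ) -> 1
  row 22 [10110]: F1=0 F2=0 -> 0
  row 23 [10111]: F1=1 F2=0 (differ) -> 1
  row 24 [11000]: F1=0 F2=0 -> 0
  row 25 [11001]: F1=0 F2=0 -> 0
  row 26 [11010]: F1=1 F2=0 (differ) -> 1
  row 27 [11011]: F1=1 F2=0 (differ) -> 1
  row 28 [11100]: F1=1 F2=0 (differ) -> 1
  row 29 [11101]: F1=1 F2=0 (differ) -> 1
  row 30 [11110]: F1=0 F2=0 -> 0
  row 31 [11111]: F1=1 F2=0 (differ) -> 1
Full result column, 8 rows per line (p,q fixed per line; r,s,t runs 000..111 left to right):
  rows 0-7 [p,q=00]: 11111001  (ones: 6)
  rows 8-15 [p,q=01]: 11111001  (ones: 6)
  rows 16-23 [p,q=10]: 00111101  (ones: 5)
  rows 24-31 [p,q=11]: 00111101  (ones: 5)
Disagreements = 6+6+5+5 = 22

22


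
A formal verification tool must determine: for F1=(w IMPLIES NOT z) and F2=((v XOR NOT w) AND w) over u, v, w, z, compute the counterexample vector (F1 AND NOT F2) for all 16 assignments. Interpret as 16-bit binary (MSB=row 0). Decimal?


F1 = (w IMPLIES NOT z)
F2 = ((v XOR NOT w) AND w)
Counterexample to F1=>F2 is where F1=1 and F2=0.
Evaluate each row (bits = u,v,w,z, MSB first):
  row 0 [0000]: F1=1 F2=0 -> F1&~F2 -> 1
  row 1 [0001]: F1=1 F2=0 -> F1&~F2 -> 1
  row 2 [0010]: F1=1 F2=0 -> F1&~F2 -> 1
  row 3 [0011]: F1=0 F2=0 -> F1&~F2 -> 0
  row 4 [0100]: F1=1 F2=0 -> F1&~F2 -> 1
  row 5 [0101]: F1=1 F2=0 -> F1&~F2 -> 1
  row 6 [0110]: F1=1 F2=1 -> F1&~F2 -> 0
  row 7 [0111]: F1=0 F2=1 -> F1&~F2 -> 0
  row 8 [1000]: F1=1 F2=0 -> F1&~F2 -> 1
  row 9 [1001]: F1=1 F2=0 -> F1&~F2 -> 1
  row 10 [1010]: F1=1 F2=0 -> F1&~F2 -> 1
  row 11 [1011]: F1=0 F2=0 -> F1&~F2 -> 0
  row 12 [1100]: F1=1 F2=0 -> F1&~F2 -> 1
  row 13 [1101]: F1=1 F2=0 -> F1&~F2 -> 1
  row 14 [1110]: F1=1 F2=1 -> F1&~F2 -> 0
  row 15 [1111]: F1=0 F2=1 -> F1&~F2 -> 0
Full result column, 4 rows per line (u,v fixed per line; w,z runs 00..11 left to right):
  rows 0-3 [u,v=00]: 1110  = hex E
  rows 4-7 [u,v=01]: 1100  = hex C
  rows 8-11 [u,v=10]: 1110  = hex E
  rows 12-15 [u,v=11]: 1100  = hex C
Counterexample vector (row 0 .. row 15) = 1110110011101100
Output column grouped in 4s = 1110 1100 1110 1100 = 0xECEC
Convert to decimal digit by digit (value = value*16 + digit):
  E -> 14
  14*16 + 12 (C) = 236
  236*16 + 14 (E) = 3790
  3790*16 + 12 (C) = 60652
Decimal = 60652

60652


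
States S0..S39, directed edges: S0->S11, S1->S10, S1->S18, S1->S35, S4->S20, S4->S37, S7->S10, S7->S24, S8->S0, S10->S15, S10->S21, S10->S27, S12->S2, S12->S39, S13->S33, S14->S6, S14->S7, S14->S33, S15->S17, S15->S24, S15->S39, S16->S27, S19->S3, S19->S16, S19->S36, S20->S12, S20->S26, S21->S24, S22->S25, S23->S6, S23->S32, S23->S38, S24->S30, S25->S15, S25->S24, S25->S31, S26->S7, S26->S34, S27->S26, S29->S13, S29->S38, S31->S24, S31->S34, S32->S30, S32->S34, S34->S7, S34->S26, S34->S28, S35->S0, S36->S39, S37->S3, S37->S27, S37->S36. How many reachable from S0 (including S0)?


BFS from S0:
  layer 0: {S0}
  layer 1: {S11}
Reachable set: {S0, S11}
Count = 2

2


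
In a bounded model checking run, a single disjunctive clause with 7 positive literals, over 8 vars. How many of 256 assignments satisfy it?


Step 1: Total=2^8=256
Step 2: Unsat when all 7 false: 2^1=2
Step 3: Sat=256-2=254

254


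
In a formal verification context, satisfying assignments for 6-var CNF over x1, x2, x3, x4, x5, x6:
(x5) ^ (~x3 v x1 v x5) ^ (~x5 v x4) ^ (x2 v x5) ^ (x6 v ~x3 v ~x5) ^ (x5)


CNF with 6 clauses over 6 vars (64 assignments).
An assignment satisfies CNF iff every clause has >=1 true literal.
Check each row (bits = x1,x2,x3,x4,x5,x6; clause T/F shown):
  row 0 [000000]: clauses=FTTFTF -> 0
  row 1 [000001]: clauses=FTTFTF -> 0
  row 2 [000010]: clauses=TTFTTT -> 0
  row 3 [000011]: clauses=TTFTTT -> 0
  row 4 [000100]: clauses=FTTFTF -> 0
  (every remaining row is evaluated the same way; all 64 results are listed next)
Full result column, 8 rows per line (x1,x2,x3 fixed per line; x4,x5,x6 runs 000..111 left to right):
  rows 0-7 [x1,x2,x3=000]: 00000011  (ones: 2)
  rows 8-15 [x1,x2,x3=001]: 00000001  (ones: 1)
  rows 16-23 [x1,x2,x3=010]: 00000011  (ones: 2)
  rows 24-31 [x1,x2,x3=011]: 00000001  (ones: 1)
  rows 32-39 [x1,x2,x3=100]: 00000011  (ones: 2)
  rows 40-47 [x1,x2,x3=101]: 00000001  (ones: 1)
  rows 48-55 [x1,x2,x3=110]: 00000011  (ones: 2)
  rows 56-63 [x1,x2,x3=111]: 00000001  (ones: 1)
Satisfying assignments = 2+1+2+1+2+1+2+1 = 12

12


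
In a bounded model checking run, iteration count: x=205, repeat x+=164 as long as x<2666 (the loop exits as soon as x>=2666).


Step 1: x goes from 205 toward 2666 by 164; the body runs while x<2666, so iterations = ceil((bound-start)/step)
Step 2: Distance=2461
Step 3: ceil(2461/164)=16

16


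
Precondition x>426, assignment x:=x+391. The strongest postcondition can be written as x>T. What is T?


Formula: sp(P, x:=E) = exists old_x. (x = E[old_x/x]) AND P[old_x/x] (old_x is the value of x before the assignment; eliminate old_x by solving x = E[old_x/x] for old_x)
Step 1: Precondition P: x>426, i.e. old_x > 426
Step 2: Assignment gives x = old_x + 391, so old_x = x - 391
Step 3: Substitute into P: x - 391 > 426
Step 4: Simplify: x > 426+391 = 817

817


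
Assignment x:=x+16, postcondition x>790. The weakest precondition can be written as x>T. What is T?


Formula: wp(x:=E, P) = P[E/x] (substitute E for x in postcondition)
Step 1: Postcondition: x>790
Step 2: Substitute x+16 for x: x+16>790
Step 3: Solve for x: x > 790-16 = 774

774


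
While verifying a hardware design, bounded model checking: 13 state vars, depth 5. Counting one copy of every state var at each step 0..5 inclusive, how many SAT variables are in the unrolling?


BMC unrolls to depth k, creating one copy of each state var for steps 0..k.
Step count = 5 + 1 = 6 (steps 0 through 5)
Vars per step = 13
Total = 13 * 6 = 78

78


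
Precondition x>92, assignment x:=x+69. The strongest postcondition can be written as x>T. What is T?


Formula: sp(P, x:=E) = exists old_x. (x = E[old_x/x]) AND P[old_x/x] (old_x is the value of x before the assignment; eliminate old_x by solving x = E[old_x/x] for old_x)
Step 1: Precondition P: x>92, i.e. old_x > 92
Step 2: Assignment gives x = old_x + 69, so old_x = x - 69
Step 3: Substitute into P: x - 69 > 92
Step 4: Simplify: x > 92+69 = 161

161


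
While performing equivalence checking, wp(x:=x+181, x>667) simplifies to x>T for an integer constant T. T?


Formula: wp(x:=E, P) = P[E/x] (substitute E for x in postcondition)
Step 1: Postcondition: x>667
Step 2: Substitute x+181 for x: x+181>667
Step 3: Solve for x: x > 667-181 = 486

486


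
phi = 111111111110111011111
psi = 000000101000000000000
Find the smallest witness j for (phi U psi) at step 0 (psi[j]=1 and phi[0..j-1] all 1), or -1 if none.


(phi U psi) at 0: need smallest j with psi[j]=1 and phi[i]=1 for all i in [0,j).
Scan from step 0:
  step 0: phi=1, psi=0 -> continue
  step 1: phi=1, psi=0 -> continue
  step 2: phi=1, psi=0 -> continue
  step 3: phi=1, psi=0 -> continue
  step 6: psi=1 and phi held for [0,6) -> witness found
Witness step = 6

6


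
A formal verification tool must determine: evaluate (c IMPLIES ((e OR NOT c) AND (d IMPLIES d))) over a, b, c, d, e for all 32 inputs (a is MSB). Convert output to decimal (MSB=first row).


Formula: (c IMPLIES ((e OR NOT c) AND (d IMPLIES d))) over a, b, c, d, e (32 rows)
Evaluate each row (bits = a,b,c,d,e, MSB first):
  row 0 [00000]: (0 IMPLIES ((0 OR NOT 0) AND (0 IMPLIES 0))) -> 1
  row 1 [00001]: (0 IMPLIES ((1 OR NOT 0) AND (0 IMPLIES 0))) -> 1
  row 2 [00010]: (0 IMPLIES ((0 OR NOT 0) AND (1 IMPLIES 1))) -> 1
  row 3 [00011]: (0 IMPLIES ((1 OR NOT 0) AND (1 IMPLIES 1))) -> 1
  row 4 [00100]: (1 IMPLIES ((0 OR NOT 1) AND (0 IMPLIES 0))) -> 0
  row 5 [00101]: (1 IMPLIES ((1 OR NOT 1) AND (0 IMPLIES 0))) -> 1
  row 6 [00110]: (1 IMPLIES ((0 OR NOT 1) AND (1 IMPLIES 1))) -> 0
  row 7 [00111]: (1 IMPLIES ((1 OR NOT 1) AND (1 IMPLIES 1))) -> 1
  row 8 [01000]: (0 IMPLIES ((0 OR NOT 0) AND (0 IMPLIES 0))) -> 1
  row 9 [01001]: (0 IMPLIES ((1 OR NOT 0) AND (0 IMPLIES 0))) -> 1
  row 10 [01010]: (0 IMPLIES ((0 OR NOT 0) AND (1 IMPLIES 1))) -> 1
  row 11 [01011]: (0 IMPLIES ((1 OR NOT 0) AND (1 IMPLIES 1))) -> 1
  row 12 [01100]: (1 IMPLIES ((0 OR NOT 1) AND (0 IMPLIES 0))) -> 0
  row 13 [01101]: (1 IMPLIES ((1 OR NOT 1) AND (0 IMPLIES 0))) -> 1
  row 14 [01110]: (1 IMPLIES ((0 OR NOT 1) AND (1 IMPLIES 1))) -> 0
  row 15 [01111]: (1 IMPLIES ((1 OR NOT 1) AND (1 IMPLIES 1))) -> 1
  row 16 [10000]: (0 IMPLIES ((0 OR NOT 0) AND (0 IMPLIES 0))) -> 1
  row 17 [10001]: (0 IMPLIES ((1 OR NOT 0) AND (0 IMPLIES 0))) -> 1
  row 18 [10010]: (0 IMPLIES ((0 OR NOT 0) AND (1 IMPLIES 1))) -> 1
  row 19 [10011]: (0 IMPLIES ((1 OR NOT 0) AND (1 IMPLIES 1))) -> 1
  row 20 [10100]: (1 IMPLIES ((0 OR NOT 1) AND (0 IMPLIES 0))) -> 0
  row 21 [10101]: (1 IMPLIES ((1 OR NOT 1) AND (0 IMPLIES 0))) -> 1
  row 22 [10110]: (1 IMPLIES ((0 OR NOT 1) AND (1 IMPLIES 1))) -> 0
  row 23 [10111]: (1 IMPLIES ((1 OR NOT 1) AND (1 IMPLIES 1))) -> 1
  row 24 [11000]: (0 IMPLIES ((0 OR NOT 0) AND (0 IMPLIES 0))) -> 1
  row 25 [11001]: (0 IMPLIES ((1 OR NOT 0) AND (0 IMPLIES 0))) -> 1
  row 26 [11010]: (0 IMPLIES ((0 OR NOT 0) AND (1 IMPLIES 1))) -> 1
  row 27 [11011]: (0 IMPLIES ((1 OR NOT 0) AND (1 IMPLIES 1))) -> 1
  row 28 [11100]: (1 IMPLIES ((0 OR NOT 1) AND (0 IMPLIES 0))) -> 0
  row 29 [11101]: (1 IMPLIES ((1 OR NOT 1) AND (0 IMPLIES 0))) -> 1
  row 30 [11110]: (1 IMPLIES ((0 OR NOT 1) AND (1 IMPLIES 1))) -> 0
  row 31 [11111]: (1 IMPLIES ((1 OR NOT 1) AND (1 IMPLIES 1))) -> 1
Full result column, 4 rows per line (a,b,c fixed per line; d,e runs 00..11 left to right):
  rows 0-3 [a,b,c=000]: 1111  = hex F
  rows 4-7 [a,b,c=001]: 0101  = hex 5
  rows 8-11 [a,b,c=010]: 1111  = hex F
  rows 12-15 [a,b,c=011]: 0101  = hex 5
  rows 16-19 [a,b,c=100]: 1111  = hex F
  rows 20-23 [a,b,c=101]: 0101  = hex 5
  rows 24-27 [a,b,c=110]: 1111  = hex F
  rows 28-31 [a,b,c=111]: 0101  = hex 5
Output column (row 0 .. row 31) = 11110101111101011111010111110101
Output column grouped in 4s = 1111 0101 1111 0101 1111 0101 1111 0101 = 0xF5F5F5F5
Convert to decimal digit by digit (value = value*16 + digit):
  F -> 15
  15*16 + 5 = 245
  245*16 + 15 (F) = 3935
  3935*16 + 5 = 62965
  62965*16 + 15 (F) = 1007455
  1007455*16 + 5 = 16119285
  16119285*16 + 15 (F) = 257908575
  257908575*16 + 5 = 4126537205
Decimal = 4126537205

4126537205


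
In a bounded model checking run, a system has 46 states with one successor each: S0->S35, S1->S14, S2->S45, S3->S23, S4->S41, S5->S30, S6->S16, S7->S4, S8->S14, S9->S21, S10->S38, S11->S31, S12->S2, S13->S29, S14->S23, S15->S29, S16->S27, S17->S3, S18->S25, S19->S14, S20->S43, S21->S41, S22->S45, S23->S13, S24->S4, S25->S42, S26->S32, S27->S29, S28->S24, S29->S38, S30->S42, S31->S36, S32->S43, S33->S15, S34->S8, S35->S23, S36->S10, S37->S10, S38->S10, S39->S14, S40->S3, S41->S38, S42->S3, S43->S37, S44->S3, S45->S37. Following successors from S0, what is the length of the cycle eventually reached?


Trace from S0 until a state repeats:
  S0 -> S35 -> S23 -> S13 -> S29 -> S38 -> S10 -> S38
S38 first seen at step 5, revisited at step 7.
Cycle length = 7 - 5 = 2

2


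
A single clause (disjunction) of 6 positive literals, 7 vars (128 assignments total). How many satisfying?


Step 1: Total=2^7=128
Step 2: Unsat when all 6 false: 2^1=2
Step 3: Sat=128-2=126

126


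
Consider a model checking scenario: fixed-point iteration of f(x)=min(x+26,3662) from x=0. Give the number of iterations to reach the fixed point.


Step 1: x=0, cap=3662, increment=26
Step 2: x grows by 26 each step until capped at 3662; fixed point is x=3662
Step 3: iterations = ceil(3662/26) = 141

141


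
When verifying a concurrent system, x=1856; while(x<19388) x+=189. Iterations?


Step 1: x goes from 1856 toward 19388 by 189; the body runs while x<19388, so iterations = ceil((bound-start)/step)
Step 2: Distance=17532
Step 3: ceil(17532/189)=93

93


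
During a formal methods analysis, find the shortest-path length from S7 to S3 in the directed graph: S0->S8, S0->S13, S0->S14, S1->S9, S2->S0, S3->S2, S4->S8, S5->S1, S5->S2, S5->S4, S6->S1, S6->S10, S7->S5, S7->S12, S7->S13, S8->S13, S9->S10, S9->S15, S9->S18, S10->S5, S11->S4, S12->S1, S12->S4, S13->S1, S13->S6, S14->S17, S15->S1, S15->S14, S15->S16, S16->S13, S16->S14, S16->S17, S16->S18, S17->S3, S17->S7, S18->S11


BFS layer-by-layer from S7:
  dist 0: {S7}
  dist 1: {S5, S12, S13}
  dist 2: {S1, S2, S4, S6}
  dist 3: {S0, S8, S9, S10}
  dist 4: {S14, S15, S18}
  dist 5: {S11, S16, S17}
  dist 6: {S3}
  -> S3 reached at distance 6
Shortest path length = 6

6


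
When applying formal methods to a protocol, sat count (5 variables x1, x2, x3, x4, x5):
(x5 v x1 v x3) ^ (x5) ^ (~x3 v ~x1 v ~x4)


CNF with 3 clauses over 5 vars (32 assignments).
An assignment satisfies CNF iff every clause has >=1 true literal.
Check each row (bits = x1,x2,x3,x4,x5; clause T/F shown):
  row 0 [00000]: clauses=FFT -> 0
  row 1 [00001]: clauses=TTT -> 1
  row 2 [00010]: clauses=FFT -> 0
  row 3 [00011]: clauses=TTT -> 1
  row 4 [00100]: clauses=TFT -> 0
  row 5 [00101]: clauses=TTT -> 1
  row 6 [00110]: clauses=TFT -> 0
  row 7 [00111]: clauses=TTT -> 1
  row 8 [01000]: clauses=FFT -> 0
  row 9 [01001]: clauses=TTT -> 1
  row 10 [01010]: clauses=FFT -> 0
  row 11 [01011]: clauses=TTT -> 1
  row 12 [01100]: clauses=TFT -> 0
  row 13 [01101]: clauses=TTT -> 1
  row 14 [01110]: clauses=TFT -> 0
  row 15 [01111]: clauses=TTT -> 1
  row 16 [10000]: clauses=TFT -> 0
  row 17 [10001]: clauses=TTT -> 1
  row 18 [10010]: clauses=TFT -> 0
  row 19 [10011]: clauses=TTT -> 1
  row 20 [10100]: clauses=TFT -> 0
  row 21 [10101]: clauses=TTT -> 1
  row 22 [10110]: clauses=TFF -> 0
  row 23 [10111]: clauses=TTF -> 0
  row 24 [11000]: clauses=TFT -> 0
  row 25 [11001]: clauses=TTT -> 1
  row 26 [11010]: clauses=TFT -> 0
  row 27 [11011]: clauses=TTT -> 1
  row 28 [11100]: clauses=TFT -> 0
  row 29 [11101]: clauses=TTT -> 1
  row 30 [11110]: clauses=TFF -> 0
  row 31 [11111]: clauses=TTF -> 0
Full result column, 8 rows per line (x1,x2 fixed per line; x3,x4,x5 runs 000..111 left to right):
  rows 0-7 [x1,x2=00]: 01010101  (ones: 4)
  rows 8-15 [x1,x2=01]: 01010101  (ones: 4)
  rows 16-23 [x1,x2=10]: 01010100  (ones: 3)
  rows 24-31 [x1,x2=11]: 01010100  (ones: 3)
Satisfying assignments = 4+4+3+3 = 14

14


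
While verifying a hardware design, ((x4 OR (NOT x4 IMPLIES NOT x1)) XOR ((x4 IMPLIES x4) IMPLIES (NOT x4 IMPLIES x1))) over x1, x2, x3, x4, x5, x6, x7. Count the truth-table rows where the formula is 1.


Formula: ((x4 OR (NOT x4 IMPLIES NOT x1)) XOR ((x4 IMPLIES x4) IMPLIES (NOT x4 IMPLIES x1))) over 7 vars (128 rows)
Evaluate each row (x1, x2, x3, x4, x5, x6, x7 as bits, MSB first):
  row 0 [0000000]: ((0 OR (NOT 0 IMPLIES NOT 0)) XOR ((0 IMPLIES 0) IMPLIES (NOT 0 IMPLIES 0))) -> 1
  row 1 [0000001]: ((0 OR (NOT 0 IMPLIES NOT 0)) XOR ((0 IMPLIES 0) IMPLIES (NOT 0 IMPLIES 0))) -> 1
  row 2 [0000010]: ((0 OR (NOT 0 IMPLIES NOT 0)) XOR ((0 IMPLIES 0) IMPLIES (NOT 0 IMPLIES 0))) -> 1
  row 3 [0000011]: ((0 OR (NOT 0 IMPLIES NOT 0)) XOR ((0 IMPLIES 0) IMPLIES (NOT 0 IMPLIES 0))) -> 1
  row 4 [0000100]: ((0 OR (NOT 0 IMPLIES NOT 0)) XOR ((0 IMPLIES 0) IMPLIES (NOT 0 IMPLIES 0))) -> 1
  (every remaining row is evaluated the same way; all 128 results are listed next)
Full result column, 8 rows per line (x1,x2,x3,x4 fixed per line; x5,x6,x7 runs 000..111 left to right):
  rows 0-7 [x1,x2,x3,x4=0000]: 11111111  (ones: 8)
  rows 8-15 [x1,x2,x3,x4=0001]: 00000000  (ones: 0)
  rows 16-23 [x1,x2,x3,x4=0010]: 11111111  (ones: 8)
  rows 24-31 [x1,x2,x3,x4=0011]: 00000000  (ones: 0)
  rows 32-39 [x1,x2,x3,x4=0100]: 11111111  (ones: 8)
  rows 40-47 [x1,x2,x3,x4=0101]: 00000000  (ones: 0)
  rows 48-55 [x1,x2,x3,x4=0110]: 11111111  (ones: 8)
  rows 56-63 [x1,x2,x3,x4=0111]: 00000000  (ones: 0)
  rows 64-71 [x1,x2,x3,x4=1000]: 11111111  (ones: 8)
  rows 72-79 [x1,x2,x3,x4=1001]: 00000000  (ones: 0)
  rows 80-87 [x1,x2,x3,x4=1010]: 11111111  (ones: 8)
  rows 88-95 [x1,x2,x3,x4=1011]: 00000000  (ones: 0)
  rows 96-103 [x1,x2,x3,x4=1100]: 11111111  (ones: 8)
  rows 104-111 [x1,x2,x3,x4=1101]: 00000000  (ones: 0)
  rows 112-119 [x1,x2,x3,x4=1110]: 11111111  (ones: 8)
  rows 120-127 [x1,x2,x3,x4=1111]: 00000000  (ones: 0)
Count of 1-rows = 8+0+8+0+8+0+8+0+8+0+8+0+8+0+8+0 = 64

64


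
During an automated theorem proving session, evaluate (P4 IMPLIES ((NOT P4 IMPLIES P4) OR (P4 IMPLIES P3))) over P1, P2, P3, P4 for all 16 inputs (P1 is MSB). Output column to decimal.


Formula: (P4 IMPLIES ((NOT P4 IMPLIES P4) OR (P4 IMPLIES P3))) over P1, P2, P3, P4 (16 rows)
Evaluate each row (bits = P1,P2,P3,P4, MSB first):
  row 0 [0000]: (0 IMPLIES ((NOT 0 IMPLIES 0) OR (0 IMPLIES 0))) -> 1
  row 1 [0001]: (1 IMPLIES ((NOT 1 IMPLIES 1) OR (1 IMPLIES 0))) -> 1
  row 2 [0010]: (0 IMPLIES ((NOT 0 IMPLIES 0) OR (0 IMPLIES 1))) -> 1
  row 3 [0011]: (1 IMPLIES ((NOT 1 IMPLIES 1) OR (1 IMPLIES 1))) -> 1
  row 4 [0100]: (0 IMPLIES ((NOT 0 IMPLIES 0) OR (0 IMPLIES 0))) -> 1
  row 5 [0101]: (1 IMPLIES ((NOT 1 IMPLIES 1) OR (1 IMPLIES 0))) -> 1
  row 6 [0110]: (0 IMPLIES ((NOT 0 IMPLIES 0) OR (0 IMPLIES 1))) -> 1
  row 7 [0111]: (1 IMPLIES ((NOT 1 IMPLIES 1) OR (1 IMPLIES 1))) -> 1
  row 8 [1000]: (0 IMPLIES ((NOT 0 IMPLIES 0) OR (0 IMPLIES 0))) -> 1
  row 9 [1001]: (1 IMPLIES ((NOT 1 IMPLIES 1) OR (1 IMPLIES 0))) -> 1
  row 10 [1010]: (0 IMPLIES ((NOT 0 IMPLIES 0) OR (0 IMPLIES 1))) -> 1
  row 11 [1011]: (1 IMPLIES ((NOT 1 IMPLIES 1) OR (1 IMPLIES 1))) -> 1
  row 12 [1100]: (0 IMPLIES ((NOT 0 IMPLIES 0) OR (0 IMPLIES 0))) -> 1
  row 13 [1101]: (1 IMPLIES ((NOT 1 IMPLIES 1) OR (1 IMPLIES 0))) -> 1
  row 14 [1110]: (0 IMPLIES ((NOT 0 IMPLIES 0) OR (0 IMPLIES 1))) -> 1
  row 15 [1111]: (1 IMPLIES ((NOT 1 IMPLIES 1) OR (1 IMPLIES 1))) -> 1
Full result column, 4 rows per line (P1,P2 fixed per line; P3,P4 runs 00..11 left to right):
  rows 0-3 [P1,P2=00]: 1111  = hex F
  rows 4-7 [P1,P2=01]: 1111  = hex F
  rows 8-11 [P1,P2=10]: 1111  = hex F
  rows 12-15 [P1,P2=11]: 1111  = hex F
Output column (row 0 .. row 15) = 1111111111111111
Output column grouped in 4s = 1111 1111 1111 1111 = 0xFFFF
Convert to decimal digit by digit (value = value*16 + digit):
  F -> 15
  15*16 + 15 (F) = 255
  255*16 + 15 (F) = 4095
  4095*16 + 15 (F) = 65535
Decimal = 65535

65535


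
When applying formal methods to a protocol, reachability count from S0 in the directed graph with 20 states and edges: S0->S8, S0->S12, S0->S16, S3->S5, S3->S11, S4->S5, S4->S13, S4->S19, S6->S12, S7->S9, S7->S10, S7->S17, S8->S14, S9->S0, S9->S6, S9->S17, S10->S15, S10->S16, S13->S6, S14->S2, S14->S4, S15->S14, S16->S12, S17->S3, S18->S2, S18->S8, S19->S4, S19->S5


BFS from S0:
  layer 0: {S0}
  layer 1: {S8, S12, S16}
  layer 2: {S14}
  layer 3: {S2, S4}
  layer 4: {S5, S13, S19}
  layer 5: {S6}
Reachable set: {S0, S2, S4, S5, S6, S8, S12, S13, S14, S16, S19}
Count = 11

11


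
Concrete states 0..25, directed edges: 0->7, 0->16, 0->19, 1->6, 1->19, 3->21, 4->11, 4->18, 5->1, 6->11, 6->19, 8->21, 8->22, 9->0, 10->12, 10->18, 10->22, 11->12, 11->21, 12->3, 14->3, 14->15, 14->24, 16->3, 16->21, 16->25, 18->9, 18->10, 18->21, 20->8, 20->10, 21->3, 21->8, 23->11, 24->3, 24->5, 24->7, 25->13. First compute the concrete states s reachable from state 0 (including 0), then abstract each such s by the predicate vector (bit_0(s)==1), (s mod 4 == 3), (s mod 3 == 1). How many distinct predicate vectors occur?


BFS from 0:
Concrete reachable: {0, 3, 7, 8, 13, 16, 19, 21, 22, 25}
Abstract via predicates (bit_0(s)==1), (s mod 4 == 3), (s mod 3 == 1):
  (0,0,0) <- {0, 8}
  (0,0,1) <- {16, 22}
  (1,0,0) <- {21}
  (1,0,1) <- {13, 25}
  (1,1,0) <- {3}
  (1,1,1) <- {7, 19}
Distinct abstract states = 6

6


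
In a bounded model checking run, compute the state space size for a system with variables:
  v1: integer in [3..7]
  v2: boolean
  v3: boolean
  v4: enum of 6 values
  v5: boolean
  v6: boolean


State space = product of domain sizes of all variables.
Domain sizes:
  v1 (integer in [3..7]): 5
  v2 (boolean): 2
  v3 (boolean): 2
  v4 (enum of 6 values): 6
  v5 (boolean): 2
  v6 (boolean): 2
Product = 5 * 2 * 2 * 6 * 2 * 2 = 480

480


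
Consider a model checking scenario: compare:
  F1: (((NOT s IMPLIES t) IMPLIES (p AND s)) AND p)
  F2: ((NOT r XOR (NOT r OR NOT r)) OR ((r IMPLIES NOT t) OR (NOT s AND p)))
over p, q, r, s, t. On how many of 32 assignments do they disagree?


F1 = (((NOT s IMPLIES t) IMPLIES (p AND s)) AND p)
F2 = ((NOT r XOR (NOT r OR NOT r)) OR ((r IMPLIES NOT t) OR (NOT s AND p)))
Evaluate both on each of 32 rows (bits = p,q,r,s,t):
  row 0 [00000]: F1=0 F2=1 (differ) -> 1
  row 1 [00001]: F1=0 F2=1 (differ) -> 1
  row 2 [00010]: F1=0 F2=1 (differ) -> 1
  row 3 [00011]: F1=0 F2=1 (differ) -> 1
  row 4 [00100]: F1=0 F2=1 (differ) -> 1
  row 5 [00101]: F1=0 F2=0 -> 0
  row 6 [00110]: F1=0 F2=1 (differ) -> 1
  row 7 [00111]: F1=0 F2=0 -> 0
  row 8 [01000]: F1=0 F2=1 (differ) -> 1
  row 9 [01001]: F1=0 F2=1 (differ) -> 1
  row 10 [01010]: F1=0 F2=1 (differ) -> 1
  row 11 [01011]: F1=0 F2=1 (differ) -> 1
  row 12 [01100]: F1=0 F2=1 (differ) -> 1
  row 13 [01101]: F1=0 F2=0 -> 0
  row 14 [01110]: F1=0 F2=1 (differ) -> 1
  row 15 [01111]: F1=0 F2=0 -> 0
  row 16 [10000]: F1=1 F2=1 -> 0
  row 17 [10001]: F1=0 F2=1 (differ) -> 1
  row 18 [10010]: F1=1 F2=1 -> 0
  row 19 [10011]: F1=1 F2=1 -> 0
  row 20 [10100]: F1=1 F2=1 -> 0
  row 21 [10101]: F1=0 F2=1 (differ) -> 1
  row 22 [10110]: F1=1 F2=1 -> 0
  row 23 [10111]: F1=1 F2=0 (differ) -> 1
  row 24 [11000]: F1=1 F2=1 -> 0
  row 25 [11001]: F1=0 F2=1 (differ) -> 1
  row 26 [11010]: F1=1 F2=1 -> 0
  row 27 [11011]: F1=1 F2=1 -> 0
  row 28 [11100]: F1=1 F2=1 -> 0
  row 29 [11101]: F1=0 F2=1 (differ) -> 1
  row 30 [11110]: F1=1 F2=1 -> 0
  row 31 [11111]: F1=1 F2=0 (differ) -> 1
Full result column, 8 rows per line (p,q fixed per line; r,s,t runs 000..111 left to right):
  rows 0-7 [p,q=00]: 11111010  (ones: 6)
  rows 8-15 [p,q=01]: 11111010  (ones: 6)
  rows 16-23 [p,q=10]: 01000101  (ones: 3)
  rows 24-31 [p,q=11]: 01000101  (ones: 3)
Disagreements = 6+6+3+3 = 18

18


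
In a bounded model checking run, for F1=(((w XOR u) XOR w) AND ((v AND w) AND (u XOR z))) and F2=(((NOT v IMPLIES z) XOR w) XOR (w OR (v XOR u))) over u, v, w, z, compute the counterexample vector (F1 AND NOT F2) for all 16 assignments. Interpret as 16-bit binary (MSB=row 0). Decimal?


F1 = (((w XOR u) XOR w) AND ((v AND w) AND (u XOR z)))
F2 = (((NOT v IMPLIES z) XOR w) XOR (w OR (v XOR u)))
Counterexample to F1=>F2 is where F1=1 and F2=0.
Evaluate each row (bits = u,v,w,z, MSB first):
  row 0 [0000]: F1=0 F2=0 -> F1&~F2 -> 0
  row 1 [0001]: F1=0 F2=1 -> F1&~F2 -> 0
  row 2 [0010]: F1=0 F2=0 -> F1&~F2 -> 0
  row 3 [0011]: F1=0 F2=1 -> F1&~F2 -> 0
  row 4 [0100]: F1=0 F2=0 -> F1&~F2 -> 0
  row 5 [0101]: F1=0 F2=0 -> F1&~F2 -> 0
  row 6 [0110]: F1=0 F2=1 -> F1&~F2 -> 0
  row 7 [0111]: F1=0 F2=1 -> F1&~F2 -> 0
  row 8 [1000]: F1=0 F2=1 -> F1&~F2 -> 0
  row 9 [1001]: F1=0 F2=0 -> F1&~F2 -> 0
  row 10 [1010]: F1=0 F2=0 -> F1&~F2 -> 0
  row 11 [1011]: F1=0 F2=1 -> F1&~F2 -> 0
  row 12 [1100]: F1=0 F2=1 -> F1&~F2 -> 0
  row 13 [1101]: F1=0 F2=1 -> F1&~F2 -> 0
  row 14 [1110]: F1=1 F2=1 -> F1&~F2 -> 0
  row 15 [1111]: F1=0 F2=1 -> F1&~F2 -> 0
Full result column, 4 rows per line (u,v fixed per line; w,z runs 00..11 left to right):
  rows 0-3 [u,v=00]: 0000  = hex 0
  rows 4-7 [u,v=01]: 0000  = hex 0
  rows 8-11 [u,v=10]: 0000  = hex 0
  rows 12-15 [u,v=11]: 0000  = hex 0
Counterexample vector (row 0 .. row 15) = 0000000000000000
Output column grouped in 4s = 0000 0000 0000 0000 = 0x0000
Convert to decimal digit by digit (value = value*16 + digit):
  0 -> 0
  0*16 + 0 = 0
  0*16 + 0 = 0
  0*16 + 0 = 0
Decimal = 0

0


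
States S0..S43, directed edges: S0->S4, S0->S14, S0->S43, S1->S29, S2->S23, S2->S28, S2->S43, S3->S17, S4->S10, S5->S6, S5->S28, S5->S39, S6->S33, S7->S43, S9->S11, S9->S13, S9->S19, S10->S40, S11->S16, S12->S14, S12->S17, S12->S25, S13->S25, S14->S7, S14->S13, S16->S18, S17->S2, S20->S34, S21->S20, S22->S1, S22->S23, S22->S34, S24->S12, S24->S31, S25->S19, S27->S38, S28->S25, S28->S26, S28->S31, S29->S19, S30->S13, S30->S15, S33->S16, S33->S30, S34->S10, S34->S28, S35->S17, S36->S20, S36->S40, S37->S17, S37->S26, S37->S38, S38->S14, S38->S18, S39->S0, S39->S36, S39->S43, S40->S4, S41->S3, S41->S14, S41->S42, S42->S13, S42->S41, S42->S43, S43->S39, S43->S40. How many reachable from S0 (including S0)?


BFS from S0:
  layer 0: {S0}
  layer 1: {S4, S14, S43}
  layer 2: {S7, S10, S13, S39, S40}
  layer 3: {S25, S36}
  layer 4: {S19, S20}
  layer 5: {S34}
  layer 6: {S28}
  layer 7: {S26, S31}
Reachable set: {S0, S4, S7, S10, S13, S14, S19, S20, S25, S26, S28, S31, S34, S36, S39, S40, S43}
Count = 17

17


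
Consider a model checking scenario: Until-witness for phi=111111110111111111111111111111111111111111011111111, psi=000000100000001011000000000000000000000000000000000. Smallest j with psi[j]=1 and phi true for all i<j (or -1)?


(phi U psi) at 0: need smallest j with psi[j]=1 and phi[i]=1 for all i in [0,j).
Scan from step 0:
  step 0: phi=1, psi=0 -> continue
  step 1: phi=1, psi=0 -> continue
  step 2: phi=1, psi=0 -> continue
  step 3: phi=1, psi=0 -> continue
  step 6: psi=1 and phi held for [0,6) -> witness found
Witness step = 6

6


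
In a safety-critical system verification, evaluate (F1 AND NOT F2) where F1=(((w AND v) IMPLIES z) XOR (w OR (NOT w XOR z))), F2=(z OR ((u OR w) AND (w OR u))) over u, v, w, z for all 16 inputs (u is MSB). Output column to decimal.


F1 = (((w AND v) IMPLIES z) XOR (w OR (NOT w XOR z)))
F2 = (z OR ((u OR w) AND (w OR u)))
Counterexample to F1=>F2 is where F1=1 and F2=0.
Evaluate each row (bits = u,v,w,z, MSB first):
  row 0 [0000]: F1=0 F2=0 -> F1&~F2 -> 0
  row 1 [0001]: F1=1 F2=1 -> F1&~F2 -> 0
  row 2 [0010]: F1=0 F2=1 -> F1&~F2 -> 0
  row 3 [0011]: F1=0 F2=1 -> F1&~F2 -> 0
  row 4 [0100]: F1=0 F2=0 -> F1&~F2 -> 0
  row 5 [0101]: F1=1 F2=1 -> F1&~F2 -> 0
  row 6 [0110]: F1=1 F2=1 -> F1&~F2 -> 0
  row 7 [0111]: F1=0 F2=1 -> F1&~F2 -> 0
  row 8 [1000]: F1=0 F2=1 -> F1&~F2 -> 0
  row 9 [1001]: F1=1 F2=1 -> F1&~F2 -> 0
  row 10 [1010]: F1=0 F2=1 -> F1&~F2 -> 0
  row 11 [1011]: F1=0 F2=1 -> F1&~F2 -> 0
  row 12 [1100]: F1=0 F2=1 -> F1&~F2 -> 0
  row 13 [1101]: F1=1 F2=1 -> F1&~F2 -> 0
  row 14 [1110]: F1=1 F2=1 -> F1&~F2 -> 0
  row 15 [1111]: F1=0 F2=1 -> F1&~F2 -> 0
Full result column, 4 rows per line (u,v fixed per line; w,z runs 00..11 left to right):
  rows 0-3 [u,v=00]: 0000  = hex 0
  rows 4-7 [u,v=01]: 0000  = hex 0
  rows 8-11 [u,v=10]: 0000  = hex 0
  rows 12-15 [u,v=11]: 0000  = hex 0
Counterexample vector (row 0 .. row 15) = 0000000000000000
Output column grouped in 4s = 0000 0000 0000 0000 = 0x0000
Convert to decimal digit by digit (value = value*16 + digit):
  0 -> 0
  0*16 + 0 = 0
  0*16 + 0 = 0
  0*16 + 0 = 0
Decimal = 0

0


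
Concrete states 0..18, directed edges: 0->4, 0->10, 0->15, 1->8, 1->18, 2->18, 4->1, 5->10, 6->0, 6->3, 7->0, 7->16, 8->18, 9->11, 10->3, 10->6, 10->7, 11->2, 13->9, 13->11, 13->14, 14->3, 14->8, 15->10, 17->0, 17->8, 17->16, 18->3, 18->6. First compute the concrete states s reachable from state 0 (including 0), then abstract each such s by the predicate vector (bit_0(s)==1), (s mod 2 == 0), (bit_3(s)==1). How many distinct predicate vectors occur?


BFS from 0:
Concrete reachable: {0, 1, 3, 4, 6, 7, 8, 10, 15, 16, 18}
Abstract via predicates (bit_0(s)==1), (s mod 2 == 0), (bit_3(s)==1):
  (0,1,0) <- {0, 4, 6, 16, 18}
  (0,1,1) <- {8, 10}
  (1,0,0) <- {1, 3, 7}
  (1,0,1) <- {15}
Distinct abstract states = 4

4


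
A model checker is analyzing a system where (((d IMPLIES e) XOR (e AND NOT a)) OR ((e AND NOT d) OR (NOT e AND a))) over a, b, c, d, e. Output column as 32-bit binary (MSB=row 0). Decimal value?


Formula: (((d IMPLIES e) XOR (e AND NOT a)) OR ((e AND NOT d) OR (NOT e AND a))) over a, b, c, d, e (32 rows)
Evaluate each row (bits = a,b,c,d,e, MSB first):
  row 0 [00000]: (((0 IMPLIES 0) XOR (0 AND NOT 0)) OR ((0 AND NOT 0) OR (NOT 0 AND 0))) -> 1
  row 1 [00001]: (((0 IMPLIES 1) XOR (1 AND NOT 0)) OR ((1 AND NOT 0) OR (NOT 1 AND 0))) -> 1
  row 2 [00010]: (((1 IMPLIES 0) XOR (0 AND NOT 0)) OR ((0 AND NOT 1) OR (NOT 0 AND 0))) -> 0
  row 3 [00011]: (((1 IMPLIES 1) XOR (1 AND NOT 0)) OR ((1 AND NOT 1) OR (NOT 1 AND 0))) -> 0
  row 4 [00100]: (((0 IMPLIES 0) XOR (0 AND NOT 0)) OR ((0 AND NOT 0) OR (NOT 0 AND 0))) -> 1
  row 5 [00101]: (((0 IMPLIES 1) XOR (1 AND NOT 0)) OR ((1 AND NOT 0) OR (NOT 1 AND 0))) -> 1
  row 6 [00110]: (((1 IMPLIES 0) XOR (0 AND NOT 0)) OR ((0 AND NOT 1) OR (NOT 0 AND 0))) -> 0
  row 7 [00111]: (((1 IMPLIES 1) XOR (1 AND NOT 0)) OR ((1 AND NOT 1) OR (NOT 1 AND 0))) -> 0
  row 8 [01000]: (((0 IMPLIES 0) XOR (0 AND NOT 0)) OR ((0 AND NOT 0) OR (NOT 0 AND 0))) -> 1
  row 9 [01001]: (((0 IMPLIES 1) XOR (1 AND NOT 0)) OR ((1 AND NOT 0) OR (NOT 1 AND 0))) -> 1
  row 10 [01010]: (((1 IMPLIES 0) XOR (0 AND NOT 0)) OR ((0 AND NOT 1) OR (NOT 0 AND 0))) -> 0
  row 11 [01011]: (((1 IMPLIES 1) XOR (1 AND NOT 0)) OR ((1 AND NOT 1) OR (NOT 1 AND 0))) -> 0
  row 12 [01100]: (((0 IMPLIES 0) XOR (0 AND NOT 0)) OR ((0 AND NOT 0) OR (NOT 0 AND 0))) -> 1
  row 13 [01101]: (((0 IMPLIES 1) XOR (1 AND NOT 0)) OR ((1 AND NOT 0) OR (NOT 1 AND 0))) -> 1
  row 14 [01110]: (((1 IMPLIES 0) XOR (0 AND NOT 0)) OR ((0 AND NOT 1) OR (NOT 0 AND 0))) -> 0
  row 15 [01111]: (((1 IMPLIES 1) XOR (1 AND NOT 0)) OR ((1 AND NOT 1) OR (NOT 1 AND 0))) -> 0
  row 16 [10000]: (((0 IMPLIES 0) XOR (0 AND NOT 1)) OR ((0 AND NOT 0) OR (NOT 0 AND 1))) -> 1
  row 17 [10001]: (((0 IMPLIES 1) XOR (1 AND NOT 1)) OR ((1 AND NOT 0) OR (NOT 1 AND 1))) -> 1
  row 18 [10010]: (((1 IMPLIES 0) XOR (0 AND NOT 1)) OR ((0 AND NOT 1) OR (NOT 0 AND 1))) -> 1
  row 19 [10011]: (((1 IMPLIES 1) XOR (1 AND NOT 1)) OR ((1 AND NOT 1) OR (NOT 1 AND 1))) -> 1
  row 20 [10100]: (((0 IMPLIES 0) XOR (0 AND NOT 1)) OR ((0 AND NOT 0) OR (NOT 0 AND 1))) -> 1
  row 21 [10101]: (((0 IMPLIES 1) XOR (1 AND NOT 1)) OR ((1 AND NOT 0) OR (NOT 1 AND 1))) -> 1
  row 22 [10110]: (((1 IMPLIES 0) XOR (0 AND NOT 1)) OR ((0 AND NOT 1) OR (NOT 0 AND 1))) -> 1
  row 23 [10111]: (((1 IMPLIES 1) XOR (1 AND NOT 1)) OR ((1 AND NOT 1) OR (NOT 1 AND 1))) -> 1
  row 24 [11000]: (((0 IMPLIES 0) XOR (0 AND NOT 1)) OR ((0 AND NOT 0) OR (NOT 0 AND 1))) -> 1
  row 25 [11001]: (((0 IMPLIES 1) XOR (1 AND NOT 1)) OR ((1 AND NOT 0) OR (NOT 1 AND 1))) -> 1
  row 26 [11010]: (((1 IMPLIES 0) XOR (0 AND NOT 1)) OR ((0 AND NOT 1) OR (NOT 0 AND 1))) -> 1
  row 27 [11011]: (((1 IMPLIES 1) XOR (1 AND NOT 1)) OR ((1 AND NOT 1) OR (NOT 1 AND 1))) -> 1
  row 28 [11100]: (((0 IMPLIES 0) XOR (0 AND NOT 1)) OR ((0 AND NOT 0) OR (NOT 0 AND 1))) -> 1
  row 29 [11101]: (((0 IMPLIES 1) XOR (1 AND NOT 1)) OR ((1 AND NOT 0) OR (NOT 1 AND 1))) -> 1
  row 30 [11110]: (((1 IMPLIES 0) XOR (0 AND NOT 1)) OR ((0 AND NOT 1) OR (NOT 0 AND 1))) -> 1
  row 31 [11111]: (((1 IMPLIES 1) XOR (1 AND NOT 1)) OR ((1 AND NOT 1) OR (NOT 1 AND 1))) -> 1
Full result column, 4 rows per line (a,b,c fixed per line; d,e runs 00..11 left to right):
  rows 0-3 [a,b,c=000]: 1100  = hex C
  rows 4-7 [a,b,c=001]: 1100  = hex C
  rows 8-11 [a,b,c=010]: 1100  = hex C
  rows 12-15 [a,b,c=011]: 1100  = hex C
  rows 16-19 [a,b,c=100]: 1111  = hex F
  rows 20-23 [a,b,c=101]: 1111  = hex F
  rows 24-27 [a,b,c=110]: 1111  = hex F
  rows 28-31 [a,b,c=111]: 1111  = hex F
Output column (row 0 .. row 31) = 11001100110011001111111111111111
Output column grouped in 4s = 1100 1100 1100 1100 1111 1111 1111 1111 = 0xCCCCFFFF
Convert to decimal digit by digit (value = value*16 + digit):
  C -> 12
  12*16 + 12 (C) = 204
  204*16 + 12 (C) = 3276
  3276*16 + 12 (C) = 52428
  52428*16 + 15 (F) = 838863
  838863*16 + 15 (F) = 13421823
  13421823*16 + 15 (F) = 214749183
  214749183*16 + 15 (F) = 3435986943
Decimal = 3435986943

3435986943


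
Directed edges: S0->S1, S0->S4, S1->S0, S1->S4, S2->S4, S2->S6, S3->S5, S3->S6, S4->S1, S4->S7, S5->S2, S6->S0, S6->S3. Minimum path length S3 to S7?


BFS layer-by-layer from S3:
  dist 0: {S3}
  dist 1: {S5, S6}
  dist 2: {S0, S2}
  dist 3: {S1, S4}
  dist 4: {S7}
  -> S7 reached at distance 4
Shortest path length = 4

4


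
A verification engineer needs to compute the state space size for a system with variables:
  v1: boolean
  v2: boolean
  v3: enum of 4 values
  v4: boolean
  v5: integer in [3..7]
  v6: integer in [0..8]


State space = product of domain sizes of all variables.
Domain sizes:
  v1 (boolean): 2
  v2 (boolean): 2
  v3 (enum of 4 values): 4
  v4 (boolean): 2
  v5 (integer in [3..7]): 5
  v6 (integer in [0..8]): 9
Product = 2 * 2 * 4 * 2 * 5 * 9 = 1440

1440


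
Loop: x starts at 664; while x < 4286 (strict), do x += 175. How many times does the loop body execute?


Step 1: x goes from 664 toward 4286 by 175; the body runs while x<4286, so iterations = ceil((bound-start)/step)
Step 2: Distance=3622
Step 3: ceil(3622/175)=21

21


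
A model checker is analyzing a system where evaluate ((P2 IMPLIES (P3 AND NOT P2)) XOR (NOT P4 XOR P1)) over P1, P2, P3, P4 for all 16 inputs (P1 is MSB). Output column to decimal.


Formula: ((P2 IMPLIES (P3 AND NOT P2)) XOR (NOT P4 XOR P1)) over P1, P2, P3, P4 (16 rows)
Evaluate each row (bits = P1,P2,P3,P4, MSB first):
  row 0 [0000]: ((0 IMPLIES (0 AND NOT 0)) XOR (NOT 0 XOR 0)) -> 0
  row 1 [0001]: ((0 IMPLIES (0 AND NOT 0)) XOR (NOT 1 XOR 0)) -> 1
  row 2 [0010]: ((0 IMPLIES (1 AND NOT 0)) XOR (NOT 0 XOR 0)) -> 0
  row 3 [0011]: ((0 IMPLIES (1 AND NOT 0)) XOR (NOT 1 XOR 0)) -> 1
  row 4 [0100]: ((1 IMPLIES (0 AND NOT 1)) XOR (NOT 0 XOR 0)) -> 1
  row 5 [0101]: ((1 IMPLIES (0 AND NOT 1)) XOR (NOT 1 XOR 0)) -> 0
  row 6 [0110]: ((1 IMPLIES (1 AND NOT 1)) XOR (NOT 0 XOR 0)) -> 1
  row 7 [0111]: ((1 IMPLIES (1 AND NOT 1)) XOR (NOT 1 XOR 0)) -> 0
  row 8 [1000]: ((0 IMPLIES (0 AND NOT 0)) XOR (NOT 0 XOR 1)) -> 1
  row 9 [1001]: ((0 IMPLIES (0 AND NOT 0)) XOR (NOT 1 XOR 1)) -> 0
  row 10 [1010]: ((0 IMPLIES (1 AND NOT 0)) XOR (NOT 0 XOR 1)) -> 1
  row 11 [1011]: ((0 IMPLIES (1 AND NOT 0)) XOR (NOT 1 XOR 1)) -> 0
  row 12 [1100]: ((1 IMPLIES (0 AND NOT 1)) XOR (NOT 0 XOR 1)) -> 0
  row 13 [1101]: ((1 IMPLIES (0 AND NOT 1)) XOR (NOT 1 XOR 1)) -> 1
  row 14 [1110]: ((1 IMPLIES (1 AND NOT 1)) XOR (NOT 0 XOR 1)) -> 0
  row 15 [1111]: ((1 IMPLIES (1 AND NOT 1)) XOR (NOT 1 XOR 1)) -> 1
Full result column, 4 rows per line (P1,P2 fixed per line; P3,P4 runs 00..11 left to right):
  rows 0-3 [P1,P2=00]: 0101  = hex 5
  rows 4-7 [P1,P2=01]: 1010  = hex A
  rows 8-11 [P1,P2=10]: 1010  = hex A
  rows 12-15 [P1,P2=11]: 0101  = hex 5
Output column (row 0 .. row 15) = 0101101010100101
Output column grouped in 4s = 0101 1010 1010 0101 = 0x5AA5
Convert to decimal digit by digit (value = value*16 + digit):
  5 -> 5
  5*16 + 10 (A) = 90
  90*16 + 10 (A) = 1450
  1450*16 + 5 = 23205
Decimal = 23205

23205


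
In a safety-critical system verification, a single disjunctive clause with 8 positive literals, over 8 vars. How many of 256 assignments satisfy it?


Step 1: Total=2^8=256
Step 2: Unsat when all 8 false: 2^0=1
Step 3: Sat=256-1=255

255


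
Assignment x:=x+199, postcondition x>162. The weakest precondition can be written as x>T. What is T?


Formula: wp(x:=E, P) = P[E/x] (substitute E for x in postcondition)
Step 1: Postcondition: x>162
Step 2: Substitute x+199 for x: x+199>162
Step 3: Solve for x: x > 162-199 = -37

-37


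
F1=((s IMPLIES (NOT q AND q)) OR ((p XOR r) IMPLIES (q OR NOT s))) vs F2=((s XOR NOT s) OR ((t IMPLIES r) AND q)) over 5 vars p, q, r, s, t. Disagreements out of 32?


F1 = ((s IMPLIES (NOT q AND q)) OR ((p XOR r) IMPLIES (q OR NOT s)))
F2 = ((s XOR NOT s) OR ((t IMPLIES r) AND q))
Evaluate both on each of 32 rows (bits = p,q,r,s,t):
  row 0 [00000]: F1=1 F2=1 -> 0
  row 1 [00001]: F1=1 F2=1 -> 0
  row 2 [00010]: F1=1 F2=1 -> 0
  row 3 [00011]: F1=1 F2=1 -> 0
  row 4 [00100]: F1=1 F2=1 -> 0
  row 5 [00101]: F1=1 F2=1 -> 0
  row 6 [00110]: F1=0 F2=1 (differ) -> 1
  row 7 [00111]: F1=0 F2=1 (differ) -> 1
  row 8 [01000]: F1=1 F2=1 -> 0
  row 9 [01001]: F1=1 F2=1 -> 0
  row 10 [01010]: F1=1 F2=1 -> 0
  row 11 [01011]: F1=1 F2=1 -> 0
  row 12 [01100]: F1=1 F2=1 -> 0
  row 13 [01101]: F1=1 F2=1 -> 0
  row 14 [01110]: F1=1 F2=1 -> 0
  row 15 [01111]: F1=1 F2=1 -> 0
  row 16 [10000]: F1=1 F2=1 -> 0
  row 17 [10001]: F1=1 F2=1 -> 0
  row 18 [10010]: F1=0 F2=1 (differ) -> 1
  row 19 [10011]: F1=0 F2=1 (differ) -> 1
  row 20 [10100]: F1=1 F2=1 -> 0
  row 21 [10101]: F1=1 F2=1 -> 0
  row 22 [10110]: F1=1 F2=1 -> 0
  row 23 [10111]: F1=1 F2=1 -> 0
  row 24 [11000]: F1=1 F2=1 -> 0
  row 25 [11001]: F1=1 F2=1 -> 0
  row 26 [11010]: F1=1 F2=1 -> 0
  row 27 [11011]: F1=1 F2=1 -> 0
  row 28 [11100]: F1=1 F2=1 -> 0
  row 29 [11101]: F1=1 F2=1 -> 0
  row 30 [11110]: F1=1 F2=1 -> 0
  row 31 [11111]: F1=1 F2=1 -> 0
Full result column, 8 rows per line (p,q fixed per line; r,s,t runs 000..111 left to right):
  rows 0-7 [p,q=00]: 00000011  (ones: 2)
  rows 8-15 [p,q=01]: 00000000  (ones: 0)
  rows 16-23 [p,q=10]: 00110000  (ones: 2)
  rows 24-31 [p,q=11]: 00000000  (ones: 0)
Disagreements = 2+0+2+0 = 4

4
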